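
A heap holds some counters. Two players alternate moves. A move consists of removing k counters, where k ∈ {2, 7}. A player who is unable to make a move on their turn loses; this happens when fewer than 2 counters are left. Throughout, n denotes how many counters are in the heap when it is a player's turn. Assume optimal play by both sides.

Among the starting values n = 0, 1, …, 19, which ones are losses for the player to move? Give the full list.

Use the standard recursion: the mover loses at a terminal position; elsewhere, the mover wins exactly when some move hands the opponent an L position.
n=0: no move → L
n=1: no move → L
n=2: →0(L), so W
n=3: →1(L), so W
n=4: →2(W) only, which is W, so L
n=5: →3(W) only, which is W, so L
n=6: →4(L), so W
n=7: →5(L), so W
n=8: →1(L), so W
n=9: →7(W), 2(W) — all W, so L
n=10: →8(W), 3(W) — all W, so L
n=11: →9(L), so W
n=12: →10(L), so W
n=13: →11(W), 6(W) — all W, so L
n=14: →12(W), 7(W) — all W, so L
n=15: →13(L), so W
n=16: →14(L), so W
n=17: →10(L), so W
n=18: →16(W), 11(W) — all W, so L
n=19: →17(W), 12(W) — all W, so L
The losing starting values of n are exactly the entries labelled L in this table (10 of them).

0, 1, 4, 5, 9, 10, 13, 14, 18, 19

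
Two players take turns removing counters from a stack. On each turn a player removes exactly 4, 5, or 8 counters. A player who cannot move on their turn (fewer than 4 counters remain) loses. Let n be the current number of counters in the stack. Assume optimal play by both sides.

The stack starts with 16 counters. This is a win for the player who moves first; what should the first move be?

Label each position W (a win for the player to move) or L (a loss). A position with no legal move is L; any other position is W exactly when some move reaches an L, and L when every move reaches a W.
n=0: no move → L
n=1: no move → L
n=2: no move → L
n=3: no move → L
n=4: can move to 0, which is L ⇒ W
n=5: can move to 1, which is L ⇒ W
n=6: can move to 2, which is L ⇒ W
n=7: can move to 3, which is L ⇒ W
n=8: can move to 3, which is L ⇒ W
n=9: can move to 1, which is L ⇒ W
n=10: can move to 2, which is L ⇒ W
n=11: can move to 3, which is L ⇒ W
n=12: moves to 8(W), 7(W), 4(W); every one is W ⇒ L
n=13: moves to 9(W), 8(W), 5(W); every one is W ⇒ L
n=14: moves to 10(W), 9(W), 6(W); every one is W ⇒ L
n=15: moves to 11(W), 10(W), 7(W); every one is W ⇒ L
n=16: can move to 12, which is L ⇒ W
From 16, the L positions reachable in one move are: 12.

Remove 4, leaving 12.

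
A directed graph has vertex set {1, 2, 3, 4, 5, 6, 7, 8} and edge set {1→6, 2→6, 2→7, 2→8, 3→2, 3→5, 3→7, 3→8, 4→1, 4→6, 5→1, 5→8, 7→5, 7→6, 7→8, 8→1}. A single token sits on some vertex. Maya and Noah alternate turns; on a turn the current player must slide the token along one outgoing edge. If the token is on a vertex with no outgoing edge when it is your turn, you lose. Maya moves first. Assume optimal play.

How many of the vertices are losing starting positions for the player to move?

2

Work bottom-up. With no move the player to move loses. Otherwise the position is W if at least one move leads to an L position for the opponent, and L if every move leads to a W.
Every edge goes from a vertex to one that appears earlier in the order 6, 1, 8, 5, 7, 2, 3, 4, so processing vertices in that order labels each vertex after all of its successors.
6: no outgoing edge → L
1: W (go to 6, an L position)
8: L (sole option 1(W) is W)
5: W (go to 8, an L position)
7: W (go to 8, an L position)
2: W (go to 8, an L position)
3: W (go to 8, an L position)
4: W (go to 6, an L position)
The L vertices are 6, 8; that is 2 in all.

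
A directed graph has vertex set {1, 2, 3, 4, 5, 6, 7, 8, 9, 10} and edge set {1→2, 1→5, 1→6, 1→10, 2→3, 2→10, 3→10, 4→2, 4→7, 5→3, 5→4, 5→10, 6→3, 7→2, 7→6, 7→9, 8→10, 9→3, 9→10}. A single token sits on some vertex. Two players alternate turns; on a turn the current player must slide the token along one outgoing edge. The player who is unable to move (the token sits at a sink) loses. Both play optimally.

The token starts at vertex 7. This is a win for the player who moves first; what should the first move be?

Compute win/loss labels from the base case upward. A position with no move is L. Any other position is W if it can reach an L in one move, else L.
Every edge goes from a vertex to one that appears earlier in the order 10, 3, 9, 6, 2, 7, 4, 5, 1, 8, so processing vertices in that order labels each vertex after all of its successors.
10: no outgoing edge → L
3: reaches L-position 10 → W
9: reaches L-position 10 → W
6: only reaches 3(W), which is W → L
2: reaches L-position 10 → W
7: reaches L-position 6 → W
4: only reaches 7(W), 2(W), all W → L
5: reaches L-position 4 → W
1: reaches L-position 6 → W
8: reaches L-position 10 → W
From 7, the L positions reachable in one move are: 6.

Move to 6.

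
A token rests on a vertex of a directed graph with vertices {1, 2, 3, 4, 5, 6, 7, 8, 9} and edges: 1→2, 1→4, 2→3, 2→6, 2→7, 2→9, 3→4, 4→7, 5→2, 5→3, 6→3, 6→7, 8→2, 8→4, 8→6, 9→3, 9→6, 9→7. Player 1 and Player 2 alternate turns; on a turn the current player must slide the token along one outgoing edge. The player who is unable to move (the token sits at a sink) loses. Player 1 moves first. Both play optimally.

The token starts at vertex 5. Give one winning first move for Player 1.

Build the W/L table. Terminal = L. A non-terminal position is W if it has a move to some L; otherwise it is L.
Every edge goes from a vertex to one that appears earlier in the order 7, 4, 3, 6, 9, 2, 8, 1, 5, so processing vertices in that order labels each vertex after all of its successors.
7: no outgoing edge → L
4: →7(L), so W
3: →4(W) only, which is W, so L
6: →3(L), so W
9: →3(L), so W
2: →3(L), so W
8: →2(W), 6(W), 4(W) — all W, so L
1: →2(W), 4(W) — all W, so L
5: →3(L), so W
From 5, the L positions reachable in one move are: 3.

Move to 3.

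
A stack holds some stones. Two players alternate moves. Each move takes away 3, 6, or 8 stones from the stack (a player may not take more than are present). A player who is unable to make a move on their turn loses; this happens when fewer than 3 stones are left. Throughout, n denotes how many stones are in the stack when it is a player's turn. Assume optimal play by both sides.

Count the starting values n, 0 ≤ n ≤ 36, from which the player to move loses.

Use the standard recursion: the mover loses at a terminal position; elsewhere, the mover wins exactly when some move hands the opponent an L position.
n=0: no move → L
n=1: no move → L
n=2: no move → L
n=3: →0(L), so W
n=4: →1(L), so W
n=5: →2(L), so W
n=6: →0(L), so W
n=7: →1(L), so W
n=8: →2(L), so W
n=9: →1(L), so W
n=10: →2(L), so W
n=11: →8(W), 5(W), 3(W) — all W, so L
n=12: →9(W), 6(W), 4(W) — all W, so L
n=13: →10(W), 7(W), 5(W) — all W, so L
n=14: →11(L), so W
n=15: →12(L), so W
n=16: →13(L), so W
n=17: →11(L), so W
n=18: →12(L), so W
n=19: →13(L), so W
n=20: →12(L), so W
n=21: →13(L), so W
n=22: →19(W), 16(W), 14(W) — all W, so L
n=23: →20(W), 17(W), 15(W) — all W, so L
n=24: →21(W), 18(W), 16(W) — all W, so L
n=25: →22(L), so W
n=26: →23(L), so W
n=27: →24(L), so W
n=28: →22(L), so W
n=29: →23(L), so W
n=30: →24(L), so W
n=31: →23(L), so W
n=32: →24(L), so W
n=33: →30(W), 27(W), 25(W) — all W, so L
n=34: →31(W), 28(W), 26(W) — all W, so L
n=35: →32(W), 29(W), 27(W) — all W, so L
n=36: →33(L), so W
L entries with 0 ≤ n ≤ 36: n = 0, 1, 2, 11, 12, 13, 22, 23, 24, 33, 34, 35; that makes 12.

12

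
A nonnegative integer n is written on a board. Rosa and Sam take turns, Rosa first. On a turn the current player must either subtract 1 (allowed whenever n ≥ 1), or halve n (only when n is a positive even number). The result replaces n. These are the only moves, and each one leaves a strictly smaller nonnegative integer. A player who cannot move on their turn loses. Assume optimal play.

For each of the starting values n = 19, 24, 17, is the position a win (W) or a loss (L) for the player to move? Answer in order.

Compute win/loss labels from the base case upward. A position with no move is L. Any other position is W if it can reach an L in one move, else L.
n=0: no move → L
n=1: →0(L), so W
n=2: →1(W) only, which is W, so L
n=3: →2(L), so W
n=4: →2(L), so W
n=5: →4(W) only, which is W, so L
n=6: →5(L), so W
n=7: →6(W) only, which is W, so L
n=8: →7(L), so W
n=9: →8(W) only, which is W, so L
n=10: →5(L), so W
n=11: →10(W) only, which is W, so L
n=12: →11(L), so W
n=13: →12(W) only, which is W, so L
n=14: →7(L), so W
n=15: →14(W) only, which is W, so L
n=16: →15(L), so W
n=17: →16(W) only, which is W, so L
n=18: →9(L), so W
n=19: →18(W) only, which is W, so L
n=20: →19(L), so W
n=21: →20(W) only, which is W, so L
n=22: →11(L), so W
n=23: →22(W) only, which is W, so L
n=24: →23(L), so W

19: L, 24: W, 17: L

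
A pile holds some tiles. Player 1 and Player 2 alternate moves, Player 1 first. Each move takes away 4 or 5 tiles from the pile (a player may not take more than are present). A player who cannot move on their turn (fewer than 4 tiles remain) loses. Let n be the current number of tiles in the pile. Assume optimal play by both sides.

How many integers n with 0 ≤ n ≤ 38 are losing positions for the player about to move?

Label each position W (a win for the player to move) or L (a loss). A position with no legal move is L; any other position is W exactly when some move reaches an L, and L when every move reaches a W.
n=0: no move → L
n=1: no move → L
n=2: no move → L
n=3: no move → L
n=4: reaches L-position 0 → W
n=5: reaches L-position 1 → W
n=6: reaches L-position 2 → W
n=7: reaches L-position 3 → W
n=8: reaches L-position 3 → W
n=9: only reaches 5(W), 4(W), all W → L
n=10: only reaches 6(W), 5(W), all W → L
n=11: only reaches 7(W), 6(W), all W → L
n=12: only reaches 8(W), 7(W), all W → L
n=13: reaches L-position 9 → W
n=14: reaches L-position 10 → W
n=15: reaches L-position 11 → W
n=16: reaches L-position 12 → W
n=17: reaches L-position 12 → W
n=18: only reaches 14(W), 13(W), all W → L
n=19: only reaches 15(W), 14(W), all W → L
n=20: only reaches 16(W), 15(W), all W → L
n=21: only reaches 17(W), 16(W), all W → L
n=22: reaches L-position 18 → W
n=23: reaches L-position 19 → W
n=24: reaches L-position 20 → W
n=25: reaches L-position 21 → W
n=26: reaches L-position 21 → W
n=27: only reaches 23(W), 22(W), all W → L
n=28: only reaches 24(W), 23(W), all W → L
n=29: only reaches 25(W), 24(W), all W → L
n=30: only reaches 26(W), 25(W), all W → L
n=31: reaches L-position 27 → W
n=32: reaches L-position 28 → W
n=33: reaches L-position 29 → W
n=34: reaches L-position 30 → W
n=35: reaches L-position 30 → W
n=36: only reaches 32(W), 31(W), all W → L
n=37: only reaches 33(W), 32(W), all W → L
n=38: only reaches 34(W), 33(W), all W → L
L entries with 0 ≤ n ≤ 38: n = 0, 1, 2, 3, 9, 10, 11, 12, 18, 19, 20, 21, 27, 28, 29, 30, 36, 37, 38; that makes 19.

19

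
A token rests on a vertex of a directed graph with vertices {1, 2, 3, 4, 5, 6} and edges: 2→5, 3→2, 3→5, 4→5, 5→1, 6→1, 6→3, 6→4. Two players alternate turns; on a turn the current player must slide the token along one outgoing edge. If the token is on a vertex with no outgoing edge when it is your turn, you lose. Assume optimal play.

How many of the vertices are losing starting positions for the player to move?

Compute win/loss labels from the base case upward. A position with no move is L. Any other position is W if it can reach an L in one move, else L.
Every edge goes from a vertex to one that appears earlier in the order 1, 5, 4, 2, 3, 6, so processing vertices in that order labels each vertex after all of its successors.
1: no outgoing edge → L
5: →1(L), so W
4: →5(W) only, which is W, so L
2: →5(W) only, which is W, so L
3: →2(L), so W
6: →4(L), so W
The L vertices are 1, 2, 4; that is 3 in all.

3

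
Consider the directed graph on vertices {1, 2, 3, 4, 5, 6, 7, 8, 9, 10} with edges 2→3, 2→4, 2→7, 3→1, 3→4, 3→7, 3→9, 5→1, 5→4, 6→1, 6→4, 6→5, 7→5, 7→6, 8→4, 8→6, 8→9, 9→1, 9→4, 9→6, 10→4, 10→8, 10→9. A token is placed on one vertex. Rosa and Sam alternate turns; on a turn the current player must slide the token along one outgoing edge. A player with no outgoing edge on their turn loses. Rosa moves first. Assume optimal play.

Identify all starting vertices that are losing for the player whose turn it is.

1, 4, 7

Build the W/L table. Terminal = L. A non-terminal position is W if it has a move to some L; otherwise it is L.
Every edge goes from a vertex to one that appears earlier in the order 1, 4, 5, 6, 9, 8, 10, 7, 3, 2, so processing vertices in that order labels each vertex after all of its successors.
1: no outgoing edge → L
4: no outgoing edge → L
5: W (go to 4, an L position)
6: W (go to 4, an L position)
9: W (go to 4, an L position)
8: W (go to 4, an L position)
10: W (go to 4, an L position)
7: L (options 6(W), 5(W) are all W)
3: W (go to 7, an L position)
2: W (go to 7, an L position)
The losing starting vertices are exactly the entries labelled L in this table (3 of them).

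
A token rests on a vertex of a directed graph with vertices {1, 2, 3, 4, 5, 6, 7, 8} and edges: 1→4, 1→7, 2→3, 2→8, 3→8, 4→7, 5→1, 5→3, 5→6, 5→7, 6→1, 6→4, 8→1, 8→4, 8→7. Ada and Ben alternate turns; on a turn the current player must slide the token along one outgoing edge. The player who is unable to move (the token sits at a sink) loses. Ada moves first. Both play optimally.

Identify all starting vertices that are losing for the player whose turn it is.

Label each position W (a win for the player to move) or L (a loss). A position with no legal move is L; any other position is W exactly when some move reaches an L, and L when every move reaches a W.
Every edge goes from a vertex to one that appears earlier in the order 7, 4, 1, 8, 3, 6, 2, 5, so processing vertices in that order labels each vertex after all of its successors.
7: no outgoing edge → L
4: →7(L), so W
1: →7(L), so W
8: →7(L), so W
3: →8(W) only, which is W, so L
6: →1(W), 4(W) — all W, so L
2: →3(L), so W
5: →6(L), so W
The losing starting vertices are exactly the entries labelled L in this table (3 of them).

3, 6, 7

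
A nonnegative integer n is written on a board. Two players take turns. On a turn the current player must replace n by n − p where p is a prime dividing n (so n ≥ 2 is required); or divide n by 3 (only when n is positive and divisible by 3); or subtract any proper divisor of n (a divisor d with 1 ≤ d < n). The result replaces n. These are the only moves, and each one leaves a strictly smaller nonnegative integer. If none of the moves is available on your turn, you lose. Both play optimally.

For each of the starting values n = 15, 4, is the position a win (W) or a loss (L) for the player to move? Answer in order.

Work bottom-up. With no move the player to move loses. Otherwise the position is W if at least one move leads to an L position for the opponent, and L if every move leads to a W.
n=0: no move → L
n=1: no move → L
n=2: reaches L-position 0 → W
n=3: reaches L-position 0 → W
n=4: only reaches 2(W), 3(W), all W → L
n=5: reaches L-position 0 → W
n=6: reaches L-position 4 → W
n=7: reaches L-position 0 → W
n=8: reaches L-position 4 → W
n=9: only reaches 3(W), 6(W), 8(W), all W → L
n=10: reaches L-position 9 → W
n=11: reaches L-position 0 → W
n=12: reaches L-position 4 → W
n=13: reaches L-position 0 → W
n=14: only reaches 7(W), 12(W), 13(W), all W → L
n=15: reaches L-position 14 → W

15: W, 4: L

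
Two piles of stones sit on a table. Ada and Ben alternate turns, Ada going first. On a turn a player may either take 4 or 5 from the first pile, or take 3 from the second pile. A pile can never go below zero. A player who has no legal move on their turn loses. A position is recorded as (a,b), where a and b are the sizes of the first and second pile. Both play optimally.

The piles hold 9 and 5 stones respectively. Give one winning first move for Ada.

Move to (5,5).

Positions with no move are L. A position that does have a move is losing for the player to move precisely when every available move leads to a winning position for the opponent. Fill in the labels:
No move ever increases a pile, so every position that can arise here has a ≤ 9 and b ≤ 5; it is enough to label the cells with 0 ≤ a ≤ 9 and 0 ≤ b ≤ 5.
Every move lowers a or b (never raises either), so fill the grid row by row in increasing a, and left to right within a row: each cell's successors are then already labelled.
      b=0  b=1  b=2  b=3  b=4  b=5
a=0:    L    L    L    W    W    W
a=1:    L    L    L    W    W    W
a=2:    L    L    L    W    W    W
a=3:    L    L    L    W    W    W
a=4:    W    W    W    L    L    L
a=5:    W    W    W    L    L    L
a=6:    W    W    W    L    L    L
a=7:    W    W    W    L    L    L
a=8:    W    W    W    W    W    W
a=9:    L    L    L    W    W    W
Cells with no legal move (terminal, hence L): (0,0), (0,1), (0,2), (1,0), (1,1), (1,2), (2,0), (2,1), (2,2), (3,0), (3,1), (3,2).
The remaining L cells, each justified by listing all of its moves:
(4,3): L (options (0,3)(W), (4,0)(W) are all W)
(4,4): L (options (0,4)(W), (4,1)(W) are all W)
(4,5): L (options (0,5)(W), (4,2)(W) are all W)
(5,3): L (options (1,3)(W), (0,3)(W), (5,0)(W) are all W)
(5,4): L (options (1,4)(W), (0,4)(W), (5,1)(W) are all W)
(5,5): L (options (1,5)(W), (0,5)(W), (5,2)(W) are all W)
(6,3): L (options (2,3)(W), (1,3)(W), (6,0)(W) are all W)
(6,4): L (options (2,4)(W), (1,4)(W), (6,1)(W) are all W)
(6,5): L (options (2,5)(W), (1,5)(W), (6,2)(W) are all W)
(7,3): L (options (3,3)(W), (2,3)(W), (7,0)(W) are all W)
(7,4): L (options (3,4)(W), (2,4)(W), (7,1)(W) are all W)
(7,5): L (options (3,5)(W), (2,5)(W), (7,2)(W) are all W)
(9,0): L (options (5,0)(W), (4,0)(W) are all W)
(9,1): L (options (5,1)(W), (4,1)(W) are all W)
(9,2): L (options (5,2)(W), (4,2)(W) are all W)
Every other cell has at least one move into one of the L cells above, so it is W.
From (9,5), the L positions reachable in one move are: (5,5), (4,5), (9,2). Any move reaching one of these is winning.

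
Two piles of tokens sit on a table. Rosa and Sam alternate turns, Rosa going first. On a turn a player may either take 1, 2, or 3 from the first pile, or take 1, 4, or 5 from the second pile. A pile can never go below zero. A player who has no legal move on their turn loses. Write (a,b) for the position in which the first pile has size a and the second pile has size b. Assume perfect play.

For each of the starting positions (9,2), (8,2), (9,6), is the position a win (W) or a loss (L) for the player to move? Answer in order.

(9,2): W, (8,2): L, (9,6): W

Classify positions by backward induction: terminal positions (no move available) are L. From any other position, the mover wins iff some move reaches an L.
No move ever increases a pile, so every position that can arise here has a ≤ 9 and b ≤ 6; it is enough to label the cells with 0 ≤ a ≤ 9 and 0 ≤ b ≤ 6.
Every move lowers a or b (never raises either), so fill the grid row by row in increasing a, and left to right within a row: each cell's successors are then already labelled.
      b=0  b=1  b=2  b=3  b=4  b=5  b=6
a=0:    L    W    L    W    W    W    W
a=1:    W    L    W    L    W    W    W
a=2:    W    W    W    W    L    W    L
a=3:    W    W    W    W    W    L    W
a=4:    L    W    L    W    W    W    W
a=5:    W    L    W    L    W    W    W
a=6:    W    W    W    W    L    W    L
a=7:    W    W    W    W    W    L    W
a=8:    L    W    L    W    W    W    W
a=9:    W    L    W    L    W    W    W
Cells with no legal move (terminal, hence L): (0,0).
The remaining L cells, each justified by listing all of its moves:
(0,2): only reaches (0,1)(W), which is W → L
(1,1): only reaches (0,1)(W), (1,0)(W), all W → L
(1,3): only reaches (0,3)(W), (1,2)(W), all W → L
(2,4): only reaches (1,4)(W), (0,4)(W), (2,3)(W), (2,0)(W), all W → L
(2,6): only reaches (1,6)(W), (0,6)(W), (2,5)(W), (2,2)(W), (2,1)(W), all W → L
(3,5): only reaches (2,5)(W), (1,5)(W), (0,5)(W), (3,4)(W), (3,1)(W), (3,0)(W), all W → L
(4,0): only reaches (3,0)(W), (2,0)(W), (1,0)(W), all W → L
(4,2): only reaches (3,2)(W), (2,2)(W), (1,2)(W), (4,1)(W), all W → L
(5,1): only reaches (4,1)(W), (3,1)(W), (2,1)(W), (5,0)(W), all W → L
(5,3): only reaches (4,3)(W), (3,3)(W), (2,3)(W), (5,2)(W), all W → L
(6,4): only reaches (5,4)(W), (4,4)(W), (3,4)(W), (6,3)(W), (6,0)(W), all W → L
(6,6): only reaches (5,6)(W), (4,6)(W), (3,6)(W), (6,5)(W), (6,2)(W), (6,1)(W), all W → L
(7,5): only reaches (6,5)(W), (5,5)(W), (4,5)(W), (7,4)(W), (7,1)(W), (7,0)(W), all W → L
(8,0): only reaches (7,0)(W), (6,0)(W), (5,0)(W), all W → L
(8,2): only reaches (7,2)(W), (6,2)(W), (5,2)(W), (8,1)(W), all W → L
(9,1): only reaches (8,1)(W), (7,1)(W), (6,1)(W), (9,0)(W), all W → L
(9,3): only reaches (8,3)(W), (7,3)(W), (6,3)(W), (9,2)(W), all W → L
Every other cell has at least one move into one of the L cells above, so it is W.
(9,2): the move to (8,2) reaches an L cell, so W
(8,2): one of the L cells justified above, so L
(9,6): the move to (6,6) reaches an L cell, so W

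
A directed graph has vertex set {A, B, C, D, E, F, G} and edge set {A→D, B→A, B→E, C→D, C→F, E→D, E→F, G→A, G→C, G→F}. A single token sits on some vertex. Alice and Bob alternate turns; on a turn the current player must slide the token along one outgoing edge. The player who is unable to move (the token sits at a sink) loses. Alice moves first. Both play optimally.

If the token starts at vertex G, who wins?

Alice wins.

Work bottom-up. With no move the player to move loses. Otherwise the position is W if at least one move leads to an L position for the opponent, and L if every move leads to a W.
Every edge goes from a vertex to one that appears earlier in the order F, D, C, E, A, G, B, so processing vertices in that order labels each vertex after all of its successors.
F: no outgoing edge → L
D: no outgoing edge → L
C: can move to D, which is L ⇒ W
E: can move to D, which is L ⇒ W
A: can move to D, which is L ⇒ W
G: can move to F, which is L ⇒ W
B: moves to A(W), E(W); every one is W ⇒ L
The starting position G is W: Alice should move to F, handing over an L position.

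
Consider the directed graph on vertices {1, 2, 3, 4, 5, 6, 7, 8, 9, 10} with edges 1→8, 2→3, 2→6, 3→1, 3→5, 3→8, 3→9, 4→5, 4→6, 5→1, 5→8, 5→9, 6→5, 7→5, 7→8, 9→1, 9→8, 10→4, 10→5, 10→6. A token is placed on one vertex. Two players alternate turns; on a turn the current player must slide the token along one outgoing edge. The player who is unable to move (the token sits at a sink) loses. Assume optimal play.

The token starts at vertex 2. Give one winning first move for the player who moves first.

Move to 6.

Positions with no move are L. A position that does have a move is losing for the player to move precisely when every available move leads to a winning position for the opponent. Fill in the labels:
Every edge goes from a vertex to one that appears earlier in the order 8, 1, 9, 5, 6, 3, 4, 10, 2, 7, so processing vertices in that order labels each vertex after all of its successors.
8: no outgoing edge → L
1: can move to 8, which is L ⇒ W
9: can move to 8, which is L ⇒ W
5: can move to 8, which is L ⇒ W
6: the only move is to 5(W), a W ⇒ L
3: can move to 8, which is L ⇒ W
4: can move to 6, which is L ⇒ W
10: can move to 6, which is L ⇒ W
2: can move to 6, which is L ⇒ W
7: can move to 8, which is L ⇒ W
From 2, the L positions reachable in one move are: 6.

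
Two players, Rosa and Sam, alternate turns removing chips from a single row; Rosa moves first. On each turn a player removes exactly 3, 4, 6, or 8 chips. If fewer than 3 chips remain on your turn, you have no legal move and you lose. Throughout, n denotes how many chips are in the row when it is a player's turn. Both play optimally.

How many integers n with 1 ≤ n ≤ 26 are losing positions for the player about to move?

Work bottom-up. With no move the player to move loses. Otherwise the position is W if at least one move leads to an L position for the opponent, and L if every move leads to a W.
n=0: no move → L
n=1: no move → L
n=2: no move → L
n=3: can move to 0, which is L ⇒ W
n=4: can move to 1, which is L ⇒ W
n=5: can move to 2, which is L ⇒ W
n=6: can move to 2, which is L ⇒ W
n=7: can move to 1, which is L ⇒ W
n=8: can move to 2, which is L ⇒ W
n=9: can move to 1, which is L ⇒ W
n=10: can move to 2, which is L ⇒ W
n=11: moves to 8(W), 7(W), 5(W), 3(W); every one is W ⇒ L
n=12: moves to 9(W), 8(W), 6(W), 4(W); every one is W ⇒ L
n=13: moves to 10(W), 9(W), 7(W), 5(W); every one is W ⇒ L
n=14: can move to 11, which is L ⇒ W
n=15: can move to 12, which is L ⇒ W
n=16: can move to 13, which is L ⇒ W
n=17: can move to 13, which is L ⇒ W
n=18: can move to 12, which is L ⇒ W
n=19: can move to 13, which is L ⇒ W
n=20: can move to 12, which is L ⇒ W
n=21: can move to 13, which is L ⇒ W
n=22: moves to 19(W), 18(W), 16(W), 14(W); every one is W ⇒ L
n=23: moves to 20(W), 19(W), 17(W), 15(W); every one is W ⇒ L
n=24: moves to 21(W), 20(W), 18(W), 16(W); every one is W ⇒ L
n=25: can move to 22, which is L ⇒ W
n=26: can move to 23, which is L ⇒ W
L entries with 1 ≤ n ≤ 26 (n=0 is outside the asked range and is not counted): n = 1, 2, 11, 12, 13, 22, 23, 24; that makes 8.

8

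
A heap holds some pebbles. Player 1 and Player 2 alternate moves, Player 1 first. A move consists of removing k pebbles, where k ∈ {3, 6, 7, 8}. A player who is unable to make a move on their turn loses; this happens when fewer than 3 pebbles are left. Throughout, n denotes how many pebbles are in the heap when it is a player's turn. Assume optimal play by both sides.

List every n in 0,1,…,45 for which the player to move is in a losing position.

Positions with no move are L. A position that does have a move is losing for the player to move precisely when every available move leads to a winning position for the opponent. Fill in the labels:
n=0: no move → L
n=1: no move → L
n=2: no move → L
n=3: reaches L-position 0 → W
n=4: reaches L-position 1 → W
n=5: reaches L-position 2 → W
n=6: reaches L-position 0 → W
n=7: reaches L-position 1 → W
n=8: reaches L-position 2 → W
n=9: reaches L-position 2 → W
n=10: reaches L-position 2 → W
n=11: only reaches 8(W), 5(W), 4(W), 3(W), all W → L
n=12: only reaches 9(W), 6(W), 5(W), 4(W), all W → L
n=13: only reaches 10(W), 7(W), 6(W), 5(W), all W → L
n=14: reaches L-position 11 → W
n=15: reaches L-position 12 → W
n=16: reaches L-position 13 → W
n=17: reaches L-position 11 → W
n=18: reaches L-position 12 → W
n=19: reaches L-position 13 → W
n=20: reaches L-position 13 → W
n=21: reaches L-position 13 → W
n=22: only reaches 19(W), 16(W), 15(W), 14(W), all W → L
n=23: only reaches 20(W), 17(W), 16(W), 15(W), all W → L
n=24: only reaches 21(W), 18(W), 17(W), 16(W), all W → L
n=25: reaches L-position 22 → W
n=26: reaches L-position 23 → W
n=27: reaches L-position 24 → W
n=28: reaches L-position 22 → W
n=29: reaches L-position 23 → W
n=30: reaches L-position 24 → W
n=31: reaches L-position 24 → W
n=32: reaches L-position 24 → W
n=33: only reaches 30(W), 27(W), 26(W), 25(W), all W → L
n=34: only reaches 31(W), 28(W), 27(W), 26(W), all W → L
n=35: only reaches 32(W), 29(W), 28(W), 27(W), all W → L
n=36: reaches L-position 33 → W
n=37: reaches L-position 34 → W
n=38: reaches L-position 35 → W
n=39: reaches L-position 33 → W
n=40: reaches L-position 34 → W
n=41: reaches L-position 35 → W
n=42: reaches L-position 35 → W
n=43: reaches L-position 35 → W
n=44: only reaches 41(W), 38(W), 37(W), 36(W), all W → L
n=45: only reaches 42(W), 39(W), 38(W), 37(W), all W → L
Reading off the rows marked L gives the requested list; there are 14 such values of n.

0, 1, 2, 11, 12, 13, 22, 23, 24, 33, 34, 35, 44, 45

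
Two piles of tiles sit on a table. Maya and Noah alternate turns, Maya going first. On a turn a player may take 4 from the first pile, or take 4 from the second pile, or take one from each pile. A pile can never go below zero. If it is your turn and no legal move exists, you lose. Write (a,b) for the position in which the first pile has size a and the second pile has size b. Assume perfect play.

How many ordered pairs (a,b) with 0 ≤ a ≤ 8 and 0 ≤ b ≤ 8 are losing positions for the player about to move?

39

Classify positions by backward induction: terminal positions (no move available) are L. From any other position, the mover wins iff some move reaches an L.
Every move lowers a or b (never raises either), so fill the grid row by row in increasing a, and left to right within a row: each cell's successors are then already labelled.
      b=0  b=1  b=2  b=3  b=4  b=5  b=6  b=7  b=8
a=0:    L    L    L    L    W    W    W    W    L
a=1:    L    W    W    W    W    L    L    L    L
a=2:    L    W    L    L    W    L    W    W    W
a=3:    L    W    L    W    W    L    W    L    L
a=4:    W    W    W    W    L    L    W    L    W
a=5:    W    L    L    L    L    W    W    W    W
a=6:    W    L    W    W    W    W    L    L    L
a=7:    W    L    W    L    L    W    L    W    W
a=8:    L    L    W    L    W    W    L    W    L
Cells with no legal move (terminal, hence L): (0,0), (0,1), (0,2), (0,3), (1,0), (2,0), (3,0).
The remaining L cells, each justified by listing all of its moves:
(0,8): →(0,4)(W) only, which is W, so L
(1,5): →(1,1)(W), (0,4)(W) — all W, so L
(1,6): →(1,2)(W), (0,5)(W) — all W, so L
(1,7): →(1,3)(W), (0,6)(W) — all W, so L
(1,8): →(1,4)(W), (0,7)(W) — all W, so L
(2,2): →(1,1)(W) only, which is W, so L
(2,3): →(1,2)(W) only, which is W, so L
(2,5): →(2,1)(W), (1,4)(W) — all W, so L
(3,2): →(2,1)(W) only, which is W, so L
(3,5): →(3,1)(W), (2,4)(W) — all W, so L
(3,7): →(3,3)(W), (2,6)(W) — all W, so L
(3,8): →(3,4)(W), (2,7)(W) — all W, so L
(4,4): →(0,4)(W), (4,0)(W), (3,3)(W) — all W, so L
(4,5): →(0,5)(W), (4,1)(W), (3,4)(W) — all W, so L
(4,7): →(0,7)(W), (4,3)(W), (3,6)(W) — all W, so L
(5,1): →(1,1)(W), (4,0)(W) — all W, so L
(5,2): →(1,2)(W), (4,1)(W) — all W, so L
(5,3): →(1,3)(W), (4,2)(W) — all W, so L
(5,4): →(1,4)(W), (5,0)(W), (4,3)(W) — all W, so L
(6,1): →(2,1)(W), (5,0)(W) — all W, so L
(6,6): →(2,6)(W), (6,2)(W), (5,5)(W) — all W, so L
(6,7): →(2,7)(W), (6,3)(W), (5,6)(W) — all W, so L
(6,8): →(2,8)(W), (6,4)(W), (5,7)(W) — all W, so L
(7,1): →(3,1)(W), (6,0)(W) — all W, so L
(7,3): →(3,3)(W), (6,2)(W) — all W, so L
(7,4): →(3,4)(W), (7,0)(W), (6,3)(W) — all W, so L
(7,6): →(3,6)(W), (7,2)(W), (6,5)(W) — all W, so L
(8,0): →(4,0)(W) only, which is W, so L
(8,1): →(4,1)(W), (7,0)(W) — all W, so L
(8,3): →(4,3)(W), (7,2)(W) — all W, so L
(8,6): →(4,6)(W), (8,2)(W), (7,5)(W) — all W, so L
(8,8): →(4,8)(W), (8,4)(W), (7,7)(W) — all W, so L
Every other cell has at least one move into one of the L cells above, so it is W.
L cells per row: a=0: 5, a=1: 5, a=2: 4, a=3: 5, a=4: 3, a=5: 4, a=6: 4, a=7: 4, a=8: 5; total 39.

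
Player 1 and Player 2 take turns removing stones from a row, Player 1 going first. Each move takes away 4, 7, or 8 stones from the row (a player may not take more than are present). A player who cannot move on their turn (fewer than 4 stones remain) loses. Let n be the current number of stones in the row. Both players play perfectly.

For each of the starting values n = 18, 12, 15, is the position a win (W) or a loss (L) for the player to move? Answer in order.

18: W, 12: L, 15: L

Positions with no move are L. A position that does have a move is losing for the player to move precisely when every available move leads to a winning position for the opponent. Fill in the labels:
n=0: no move → L
n=1: no move → L
n=2: no move → L
n=3: no move → L
n=4: W (go to 0, an L position)
n=5: W (go to 1, an L position)
n=6: W (go to 2, an L position)
n=7: W (go to 3, an L position)
n=8: W (go to 1, an L position)
n=9: W (go to 2, an L position)
n=10: W (go to 3, an L position)
n=11: W (go to 3, an L position)
n=12: L (options 8(W), 5(W), 4(W) are all W)
n=13: L (options 9(W), 6(W), 5(W) are all W)
n=14: L (options 10(W), 7(W), 6(W) are all W)
n=15: L (options 11(W), 8(W), 7(W) are all W)
n=16: W (go to 12, an L position)
n=17: W (go to 13, an L position)
n=18: W (go to 14, an L position)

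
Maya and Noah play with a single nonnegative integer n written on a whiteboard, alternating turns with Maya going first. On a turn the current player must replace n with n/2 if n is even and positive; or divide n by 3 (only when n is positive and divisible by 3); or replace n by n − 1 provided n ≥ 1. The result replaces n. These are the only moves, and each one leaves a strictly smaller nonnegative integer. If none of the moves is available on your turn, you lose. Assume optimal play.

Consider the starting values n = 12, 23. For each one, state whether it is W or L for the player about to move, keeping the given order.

12: W, 23: L

Label each position W (a win for the player to move) or L (a loss). A position with no legal move is L; any other position is W exactly when some move reaches an L, and L when every move reaches a W.
n=0: no move → L
n=1: →0(L), so W
n=2: →1(W) only, which is W, so L
n=3: →2(L), so W
n=4: →2(L), so W
n=5: →4(W) only, which is W, so L
n=6: →2(L), so W
n=7: →6(W) only, which is W, so L
n=8: →7(L), so W
n=9: →3(W), 8(W) — all W, so L
n=10: →5(L), so W
n=11: →10(W) only, which is W, so L
n=12: →11(L), so W
n=13: →12(W) only, which is W, so L
n=14: →7(L), so W
n=15: →5(L), so W
n=16: →8(W), 15(W) — all W, so L
n=17: →16(L), so W
n=18: →9(L), so W
n=19: →18(W) only, which is W, so L
n=20: →19(L), so W
n=21: →7(L), so W
n=22: →11(L), so W
n=23: →22(W) only, which is W, so L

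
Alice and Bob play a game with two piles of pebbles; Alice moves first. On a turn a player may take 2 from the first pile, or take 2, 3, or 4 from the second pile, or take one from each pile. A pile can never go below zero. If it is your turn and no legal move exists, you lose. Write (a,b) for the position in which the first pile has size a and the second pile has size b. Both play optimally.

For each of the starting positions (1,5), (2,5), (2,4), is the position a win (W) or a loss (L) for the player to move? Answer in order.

Compute win/loss labels from the base case upward. A position with no move is L. Any other position is W if it can reach an L in one move, else L.
No move ever increases a pile, so every position that can arise here has a ≤ 2 and b ≤ 5; it is enough to label the cells with 0 ≤ a ≤ 2 and 0 ≤ b ≤ 5.
Every move lowers a or b (never raises either), so fill the grid row by row in increasing a, and left to right within a row: each cell's successors are then already labelled.
      b=0  b=1  b=2  b=3  b=4  b=5
a=0:    L    L    W    W    W    W
a=1:    L    W    W    W    W    L
a=2:    W    W    L    L    W    W
Cells with no legal move (terminal, hence L): (0,0), (0,1), (1,0).
The remaining L cells, each justified by listing all of its moves:
(1,5): L (options (1,3)(W), (1,2)(W), (1,1)(W), (0,4)(W) are all W)
(2,2): L (options (0,2)(W), (2,0)(W), (1,1)(W) are all W)
(2,3): L (options (0,3)(W), (2,1)(W), (2,0)(W), (1,2)(W) are all W)
Every other cell has at least one move into one of the L cells above, so it is W.
(1,5): one of the L cells justified above, so L
(2,5): the move to (2,3) reaches an L cell, so W
(2,4): the move to (2,2) reaches an L cell, so W

(1,5): L, (2,5): W, (2,4): W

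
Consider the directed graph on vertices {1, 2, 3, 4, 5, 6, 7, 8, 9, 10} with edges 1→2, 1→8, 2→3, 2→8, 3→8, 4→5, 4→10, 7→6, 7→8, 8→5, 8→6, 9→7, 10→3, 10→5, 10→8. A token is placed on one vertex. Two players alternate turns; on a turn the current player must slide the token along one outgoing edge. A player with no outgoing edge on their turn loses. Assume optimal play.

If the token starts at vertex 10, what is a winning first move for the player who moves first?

Move to 3.

Positions with no move are L. A position that does have a move is losing for the player to move precisely when every available move leads to a winning position for the opponent. Fill in the labels:
Every edge goes from a vertex to one that appears earlier in the order 6, 5, 8, 3, 10, 4, 7, 2, 9, 1, so processing vertices in that order labels each vertex after all of its successors.
6: no outgoing edge → L
5: no outgoing edge → L
8: →5(L), so W
3: →8(W) only, which is W, so L
10: →3(L), so W
4: →5(L), so W
7: →6(L), so W
2: →3(L), so W
9: →7(W) only, which is W, so L
1: →2(W), 8(W) — all W, so L
From 10, the L positions reachable in one move are: 3, 5. Any move reaching one of these is winning.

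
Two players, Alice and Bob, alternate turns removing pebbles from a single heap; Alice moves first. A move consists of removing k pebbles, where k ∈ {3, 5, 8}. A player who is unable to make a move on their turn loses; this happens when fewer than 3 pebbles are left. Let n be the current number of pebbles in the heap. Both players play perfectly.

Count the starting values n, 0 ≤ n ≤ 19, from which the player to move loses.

Use the standard recursion: the mover loses at a terminal position; elsewhere, the mover wins exactly when some move hands the opponent an L position.
n=0: no move → L
n=1: no move → L
n=2: no move → L
n=3: →0(L), so W
n=4: →1(L), so W
n=5: →2(L), so W
n=6: →1(L), so W
n=7: →2(L), so W
n=8: →0(L), so W
n=9: →1(L), so W
n=10: →2(L), so W
n=11: →8(W), 6(W), 3(W) — all W, so L
n=12: →9(W), 7(W), 4(W) — all W, so L
n=13: →10(W), 8(W), 5(W) — all W, so L
n=14: →11(L), so W
n=15: →12(L), so W
n=16: →13(L), so W
n=17: →12(L), so W
n=18: →13(L), so W
n=19: →11(L), so W
L entries with 0 ≤ n ≤ 19: n = 0, 1, 2, 11, 12, 13; that makes 6.

6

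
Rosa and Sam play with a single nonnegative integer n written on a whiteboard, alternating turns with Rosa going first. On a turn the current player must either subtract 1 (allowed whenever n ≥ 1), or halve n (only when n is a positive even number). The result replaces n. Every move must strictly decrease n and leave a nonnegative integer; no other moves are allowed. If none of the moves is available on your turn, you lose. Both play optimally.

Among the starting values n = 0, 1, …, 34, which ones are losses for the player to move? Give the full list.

Use the standard recursion: the mover loses at a terminal position; elsewhere, the mover wins exactly when some move hands the opponent an L position.
n=0: no move → L
n=1: reaches L-position 0 → W
n=2: only reaches 1(W), which is W → L
n=3: reaches L-position 2 → W
n=4: reaches L-position 2 → W
n=5: only reaches 4(W), which is W → L
n=6: reaches L-position 5 → W
n=7: only reaches 6(W), which is W → L
n=8: reaches L-position 7 → W
n=9: only reaches 8(W), which is W → L
n=10: reaches L-position 5 → W
n=11: only reaches 10(W), which is W → L
n=12: reaches L-position 11 → W
n=13: only reaches 12(W), which is W → L
n=14: reaches L-position 7 → W
n=15: only reaches 14(W), which is W → L
n=16: reaches L-position 15 → W
n=17: only reaches 16(W), which is W → L
n=18: reaches L-position 9 → W
n=19: only reaches 18(W), which is W → L
n=20: reaches L-position 19 → W
n=21: only reaches 20(W), which is W → L
n=22: reaches L-position 11 → W
n=23: only reaches 22(W), which is W → L
n=24: reaches L-position 23 → W
n=25: only reaches 24(W), which is W → L
n=26: reaches L-position 13 → W
n=27: only reaches 26(W), which is W → L
n=28: reaches L-position 27 → W
n=29: only reaches 28(W), which is W → L
n=30: reaches L-position 15 → W
n=31: only reaches 30(W), which is W → L
n=32: reaches L-position 31 → W
n=33: only reaches 32(W), which is W → L
n=34: reaches L-position 17 → W
Reading off the rows marked L gives the requested list; there are 17 such values of n.

0, 2, 5, 7, 9, 11, 13, 15, 17, 19, 21, 23, 25, 27, 29, 31, 33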